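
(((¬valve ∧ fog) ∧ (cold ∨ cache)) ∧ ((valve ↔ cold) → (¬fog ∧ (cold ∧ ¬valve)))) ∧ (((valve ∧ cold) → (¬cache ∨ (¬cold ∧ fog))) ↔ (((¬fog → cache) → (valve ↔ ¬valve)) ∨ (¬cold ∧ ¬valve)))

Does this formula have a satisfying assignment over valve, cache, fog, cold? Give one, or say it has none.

UNSATISFIABLE

Case valve = True: the conjunct ¬valve is False.
Case valve = False: the formula simplifies to ((fog ∧ (cold ∨ cache)) ∧ (¬cold → (¬fog ∧ cold))) ∧ (¬((¬fog → cache)) ∨ ¬cold).
  cold = True: simplifies to fog ∧ ¬((¬fog → cache)).
    fog = True: the conjunct ¬((¬fog → cache)) becomes ¬((False → cache)) = False.
    fog = False: the conjunct fog is False.
  cold = False: the conjunct ¬cold → (¬fog ∧ cold) becomes ¬False → (¬fog ∧ False) = False.
Both cases fail — unsatisfiable.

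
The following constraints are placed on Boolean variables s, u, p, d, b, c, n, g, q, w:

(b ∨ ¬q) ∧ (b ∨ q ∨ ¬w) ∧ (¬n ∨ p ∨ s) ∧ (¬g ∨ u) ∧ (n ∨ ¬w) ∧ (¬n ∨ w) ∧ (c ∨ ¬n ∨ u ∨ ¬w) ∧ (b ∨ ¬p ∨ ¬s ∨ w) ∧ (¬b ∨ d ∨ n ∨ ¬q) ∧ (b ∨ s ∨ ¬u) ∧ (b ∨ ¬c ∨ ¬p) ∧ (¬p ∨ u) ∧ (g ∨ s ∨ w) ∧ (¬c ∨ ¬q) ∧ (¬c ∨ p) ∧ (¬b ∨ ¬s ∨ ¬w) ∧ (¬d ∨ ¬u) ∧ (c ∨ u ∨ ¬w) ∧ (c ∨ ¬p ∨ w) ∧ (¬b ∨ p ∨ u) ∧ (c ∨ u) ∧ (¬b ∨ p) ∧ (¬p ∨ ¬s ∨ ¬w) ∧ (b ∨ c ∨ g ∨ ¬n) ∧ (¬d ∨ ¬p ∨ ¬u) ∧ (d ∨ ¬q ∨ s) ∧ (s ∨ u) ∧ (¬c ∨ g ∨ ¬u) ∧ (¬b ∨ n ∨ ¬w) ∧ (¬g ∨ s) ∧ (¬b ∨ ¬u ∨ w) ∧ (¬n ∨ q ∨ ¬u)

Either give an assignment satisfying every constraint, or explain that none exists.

Set s = True.
Try u = False:
  (¬g ∨ u) forces g = False.
  (¬p ∨ u) forces p = False.
  (¬c ∨ p) forces c = False.
  clause (c ∨ u) is falsified — backtrack.
So u = True.
  then (¬d ∨ ¬u) forces d = False.
Set p = False.
  then (¬c ∨ p) forces c = False.
  then (¬b ∨ p) forces b = False.
  then (b ∨ ¬q) forces q = False.
  then (b ∨ q ∨ ¬w) forces w = False.
  then (¬n ∨ w) forces n = False.
Set g = True.
All clauses satisfied.

s = True, u = True, p = False, d = False, b = False, c = False, n = False, g = True, q = False, w = False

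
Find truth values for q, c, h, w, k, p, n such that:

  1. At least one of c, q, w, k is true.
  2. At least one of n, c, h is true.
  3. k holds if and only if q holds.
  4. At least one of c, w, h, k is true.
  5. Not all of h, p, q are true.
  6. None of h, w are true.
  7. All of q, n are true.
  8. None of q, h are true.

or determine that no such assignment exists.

UNSATISFIABLE

Case q = True:
  Constraint (8) is violated (q=T) — contradiction.
Case q = False:
  Constraint (7) is violated (q=F) — contradiction.
Both cases fail — unsatisfiable.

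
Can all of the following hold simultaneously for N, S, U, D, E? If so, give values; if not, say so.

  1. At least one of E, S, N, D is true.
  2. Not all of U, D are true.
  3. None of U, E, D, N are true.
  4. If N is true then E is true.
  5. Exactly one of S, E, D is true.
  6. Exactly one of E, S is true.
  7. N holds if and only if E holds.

N=F, S=T, U=F, D=F, E=F

  (1) {E, S, N, D}: 1 true — at least one ✓
  (2) {U, D}: 0/2 true — not all ✓
  (3) {U, E, D, N}: 0 true — none ✓
  (4) N=F ⇒ E: vacuous ✓
  (5) {S, E, D}: 1 true — exactly one ✓
  (6) {E, S}: 1 true — exactly one ✓
  (7) N=F, E=F — same ✓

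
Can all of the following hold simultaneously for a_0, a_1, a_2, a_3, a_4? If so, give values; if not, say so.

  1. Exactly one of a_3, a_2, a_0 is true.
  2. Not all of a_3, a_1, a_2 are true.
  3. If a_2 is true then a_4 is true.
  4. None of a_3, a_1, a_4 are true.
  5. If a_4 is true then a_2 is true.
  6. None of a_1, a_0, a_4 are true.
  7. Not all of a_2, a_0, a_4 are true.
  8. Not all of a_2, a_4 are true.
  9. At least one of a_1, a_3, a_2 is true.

Case a_1 = True:
  Constraint (4) is violated (a_1=T) — contradiction.
Case a_1 = False:
  (4) forces a_3 = False.
  (4) forces a_4 = False.
  (3) with a_4=F forces a_2 = False.
  Constraint (9) is violated (a_1=F, a_3=F, a_2=F) — contradiction.
Both cases fail — unsatisfiable.

UNSATISFIABLE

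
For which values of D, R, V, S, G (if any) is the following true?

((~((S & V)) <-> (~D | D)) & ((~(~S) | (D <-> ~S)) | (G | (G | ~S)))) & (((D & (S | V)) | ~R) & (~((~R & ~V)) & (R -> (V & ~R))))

D=T, R=F, V=T, S=F, G=T

  (~((S & V)) <-> (~D | D)) & ((~(~S) | (D <-> ~S)) | (G | (G | ~S))) = True
    ~((S & V)) <-> (~D | D) = True
      ~((S & V)) = True
        S & V = False
      ~D | D = True
        ~D = False
    (~(~S) | (D <-> ~S)) | (G | (G | ~S)) = True
      ~(~S) | (D <-> ~S) = True
        ~(~S) = False
          ~S = True
        D <-> ~S = True
          ~S = True
      G | (G | ~S) = True
        G | ~S = True
          ~S = True
  ((D & (S | V)) | ~R) & (~((~R & ~V)) & (R -> (V & ~R))) = True
    (D & (S | V)) | ~R = True
      D & (S | V) = True
        S | V = True
      ~R = True
    ~((~R & ~V)) & (R -> (V & ~R)) = True
      ~((~R & ~V)) = True
        ~R & ~V = False
          ~R = True
          ~V = False
      R -> (V & ~R) = True
        V & ~R = True
          ~R = True
Both conjuncts True, so the formula holds.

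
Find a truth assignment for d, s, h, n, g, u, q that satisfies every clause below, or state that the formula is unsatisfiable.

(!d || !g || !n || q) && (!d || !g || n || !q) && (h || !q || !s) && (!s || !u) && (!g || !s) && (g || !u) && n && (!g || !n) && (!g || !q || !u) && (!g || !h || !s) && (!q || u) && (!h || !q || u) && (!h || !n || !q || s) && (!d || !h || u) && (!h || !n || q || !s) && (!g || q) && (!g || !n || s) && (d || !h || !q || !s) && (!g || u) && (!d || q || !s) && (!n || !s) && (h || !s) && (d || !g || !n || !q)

d: False, s: False, h: True, n: True, g: False, u: False, q: False

Unit clause (n) forces n = True.
In (!g || !n) only !g is left, so g = False.
In (!n || !s) only !s is left, so s = False.
In (g || !u) only !u is left, so u = False.
In (!q || u) only !q is left, so q = False.
Set d = False.
Set h = True.
All clauses satisfied.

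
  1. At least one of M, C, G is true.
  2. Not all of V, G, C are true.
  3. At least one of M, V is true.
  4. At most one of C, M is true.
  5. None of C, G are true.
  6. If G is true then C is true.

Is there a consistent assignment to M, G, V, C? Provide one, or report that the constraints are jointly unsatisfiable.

M=T; G=F; V=T; C=F

  (1) {M, C, G}: 1 true — at least one ✓
  (2) {V, G, C}: 1/3 true — not all ✓
  (3) {M, V}: 2 true — at least one ✓
  (4) {C, M}: 1 true — at most one ✓
  (5) {C, G}: 0 true — none ✓
  (6) G=F ⇒ C: vacuous ✓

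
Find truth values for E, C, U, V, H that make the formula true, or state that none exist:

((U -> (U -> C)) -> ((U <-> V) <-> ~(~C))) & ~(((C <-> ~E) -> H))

E=T, C=F, U=F, V=T, H=F

  (U -> (U -> C)) -> ((U <-> V) <-> ~(~C)) = True
    U -> (U -> C) = True
      U -> C = True
    (U <-> V) <-> ~(~C) = True
      U <-> V = False
      ~(~C) = False
        ~C = True
  ~(((C <-> ~E) -> H)) = True
    (C <-> ~E) -> H = False
      C <-> ~E = True
        ~E = False
Both conjuncts True, so the formula holds.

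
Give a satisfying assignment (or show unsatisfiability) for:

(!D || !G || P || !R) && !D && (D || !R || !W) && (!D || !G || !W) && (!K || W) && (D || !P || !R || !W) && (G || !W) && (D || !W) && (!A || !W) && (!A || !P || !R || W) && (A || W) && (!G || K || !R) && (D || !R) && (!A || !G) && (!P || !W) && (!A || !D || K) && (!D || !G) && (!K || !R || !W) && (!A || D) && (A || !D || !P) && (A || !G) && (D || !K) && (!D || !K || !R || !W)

Case D = True:
  Clause (!D) is falsified — contradiction.
Case D = False:
  (D || !W) forces W = False.
  (!K || W) forces K = False.
  (A || W) forces A = True.
  Clause (!A || D) is falsified — contradiction.
Both cases fail, so the formula is unsatisfiable.

UNSATISFIABLE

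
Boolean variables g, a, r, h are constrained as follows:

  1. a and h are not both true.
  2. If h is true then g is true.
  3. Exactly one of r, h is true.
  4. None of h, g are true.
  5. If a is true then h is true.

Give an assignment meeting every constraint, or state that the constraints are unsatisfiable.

g = False, a = False, r = True, h = False

  (1) a=F, h=F — not both ✓
  (2) h=F ⇒ g: vacuous ✓
  (3) {r, h}: 1 true — exactly one ✓
  (4) {h, g}: 0 true — none ✓
  (5) a=F ⇒ h: vacuous ✓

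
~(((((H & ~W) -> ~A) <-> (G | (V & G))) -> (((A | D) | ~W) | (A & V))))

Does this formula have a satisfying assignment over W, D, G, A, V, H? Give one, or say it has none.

W = True; D = False; G = True; A = False; V = False; H = True

  ~(((((H & ~W) -> ~A) <-> (G | (V & G))) -> (((A | D) | ~W) | (A & V)))) = True
    (((H & ~W) -> ~A) <-> (G | (V & G))) -> (((A | D) | ~W) | (A & V)) = False
      ((H & ~W) -> ~A) <-> (G | (V & G)) = True
        (H & ~W) -> ~A = True
          H & ~W = False
            ~W = False
          ~A = True
        G | (V & G) = True
          V & G = False
      ((A | D) | ~W) | (A & V) = False
        (A | D) | ~W = False
          A | D = False
          ~W = False
        A & V = False
The formula evaluates to True.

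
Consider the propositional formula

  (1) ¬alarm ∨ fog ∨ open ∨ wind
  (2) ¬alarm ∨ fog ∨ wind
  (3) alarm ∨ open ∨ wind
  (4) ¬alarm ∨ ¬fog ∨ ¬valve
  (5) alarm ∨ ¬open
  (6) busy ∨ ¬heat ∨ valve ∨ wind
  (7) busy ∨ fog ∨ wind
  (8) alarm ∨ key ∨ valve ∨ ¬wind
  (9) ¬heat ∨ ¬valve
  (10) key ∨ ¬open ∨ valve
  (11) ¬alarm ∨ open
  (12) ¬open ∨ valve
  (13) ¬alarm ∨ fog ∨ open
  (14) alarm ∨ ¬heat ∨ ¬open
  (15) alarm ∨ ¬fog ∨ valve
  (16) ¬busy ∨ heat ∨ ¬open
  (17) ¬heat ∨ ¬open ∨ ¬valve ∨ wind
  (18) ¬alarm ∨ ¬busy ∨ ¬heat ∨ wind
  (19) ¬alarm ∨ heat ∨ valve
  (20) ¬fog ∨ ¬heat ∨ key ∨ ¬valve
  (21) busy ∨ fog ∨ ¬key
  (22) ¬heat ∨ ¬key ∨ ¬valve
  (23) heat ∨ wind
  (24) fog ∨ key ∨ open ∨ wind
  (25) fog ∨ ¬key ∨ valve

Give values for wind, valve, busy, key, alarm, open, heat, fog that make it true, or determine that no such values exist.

wind: True, valve: True, busy: True, key: False, alarm: False, open: False, heat: False, fog: False

Set wind = True.
Try valve = False:
  (¬open ∨ valve) forces open = False.
  (¬alarm ∨ open) forces alarm = False.
  (alarm ∨ key ∨ valve ∨ ¬wind) forces key = True.
  (alarm ∨ ¬fog ∨ valve) forces fog = False.
  clause (fog ∨ ¬key ∨ valve) is falsified — backtrack.
So valve = True.
  then (¬heat ∨ ¬valve) forces heat = False.
Set busy = True.
  then (¬busy ∨ heat ∨ ¬open) forces open = False.
  then (¬alarm ∨ open) forces alarm = False.
Set key = False.
Set fog = False.
All clauses satisfied.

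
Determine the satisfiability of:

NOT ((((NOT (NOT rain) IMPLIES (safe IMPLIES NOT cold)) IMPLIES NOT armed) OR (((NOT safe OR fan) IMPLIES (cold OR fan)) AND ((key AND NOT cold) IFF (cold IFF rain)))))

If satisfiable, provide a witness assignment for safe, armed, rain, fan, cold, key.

safe: False, armed: True, rain: False, fan: False, cold: False, key: False

  NOT ((((NOT (NOT rain) IMPLIES (safe IMPLIES NOT cold)) IMPLIES NOT armed) OR (((NOT safe OR fan) IMPLIES (cold OR fan)) AND ((key AND NOT cold) IFF (cold IFF rain))))) = True
    ((NOT (NOT rain) IMPLIES (safe IMPLIES NOT cold)) IMPLIES NOT armed) OR (((NOT safe OR fan) IMPLIES (cold OR fan)) AND ((key AND NOT cold) IFF (cold IFF rain))) = False
      (NOT (NOT rain) IMPLIES (safe IMPLIES NOT cold)) IMPLIES NOT armed = False
        NOT (NOT rain) IMPLIES (safe IMPLIES NOT cold) = True
          NOT (NOT rain) = False
            NOT rain = True
          safe IMPLIES NOT cold = True
            NOT cold = True
        NOT armed = False
      ((NOT safe OR fan) IMPLIES (cold OR fan)) AND ((key AND NOT cold) IFF (cold IFF rain)) = False
        (NOT safe OR fan) IMPLIES (cold OR fan) = False
          NOT safe OR fan = True
            NOT safe = True
          cold OR fan = False
        (key AND NOT cold) IFF (cold IFF rain) = False
          key AND NOT cold = False
            NOT cold = True
          cold IFF rain = True
The formula evaluates to True.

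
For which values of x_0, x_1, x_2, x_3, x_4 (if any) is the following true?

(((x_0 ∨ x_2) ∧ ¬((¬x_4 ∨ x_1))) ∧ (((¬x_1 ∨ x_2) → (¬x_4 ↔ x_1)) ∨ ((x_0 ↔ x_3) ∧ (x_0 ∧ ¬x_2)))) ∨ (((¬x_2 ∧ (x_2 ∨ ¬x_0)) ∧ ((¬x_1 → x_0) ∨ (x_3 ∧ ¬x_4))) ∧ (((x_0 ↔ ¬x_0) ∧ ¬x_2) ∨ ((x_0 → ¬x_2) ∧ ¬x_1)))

x_0 = True; x_1 = False; x_2 = False; x_3 = False; x_4 = True

  (((x_0 ∨ x_2) ∧ ¬((¬x_4 ∨ x_1))) ∧ (((¬x_1 ∨ x_2) → (¬x_4 ↔ x_1)) ∨ ((x_0 ↔ x_3) ∧ (x_0 ∧ ¬x_2)))) ∨ (((¬x_2 ∧ (x_2 ∨ ¬x_0)) ∧ ((¬x_1 → x_0) ∨ (x_3 ∧ ¬x_4))) ∧ (((x_0 ↔ ¬x_0) ∧ ¬x_2) ∨ ((x_0 → ¬x_2) ∧ ¬x_1))) = True
    ((x_0 ∨ x_2) ∧ ¬((¬x_4 ∨ x_1))) ∧ (((¬x_1 ∨ x_2) → (¬x_4 ↔ x_1)) ∨ ((x_0 ↔ x_3) ∧ (x_0 ∧ ¬x_2))) = True
      (x_0 ∨ x_2) ∧ ¬((¬x_4 ∨ x_1)) = True
        x_0 ∨ x_2 = True
        ¬((¬x_4 ∨ x_1)) = True
          ¬x_4 ∨ x_1 = False
            ¬x_4 = False
      ((¬x_1 ∨ x_2) → (¬x_4 ↔ x_1)) ∨ ((x_0 ↔ x_3) ∧ (x_0 ∧ ¬x_2)) = True
        (¬x_1 ∨ x_2) → (¬x_4 ↔ x_1) = True
          ¬x_1 ∨ x_2 = True
            ¬x_1 = True
          ¬x_4 ↔ x_1 = True
            ¬x_4 = False
        (x_0 ↔ x_3) ∧ (x_0 ∧ ¬x_2) = False
          x_0 ↔ x_3 = False
          x_0 ∧ ¬x_2 = True
            ¬x_2 = True
    ((¬x_2 ∧ (x_2 ∨ ¬x_0)) ∧ ((¬x_1 → x_0) ∨ (x_3 ∧ ¬x_4))) ∧ (((x_0 ↔ ¬x_0) ∧ ¬x_2) ∨ ((x_0 → ¬x_2) ∧ ¬x_1)) = False
      (¬x_2 ∧ (x_2 ∨ ¬x_0)) ∧ ((¬x_1 → x_0) ∨ (x_3 ∧ ¬x_4)) = False
        ¬x_2 ∧ (x_2 ∨ ¬x_0) = False
          ¬x_2 = True
          x_2 ∨ ¬x_0 = False
            ¬x_0 = False
        (¬x_1 → x_0) ∨ (x_3 ∧ ¬x_4) = True
          ¬x_1 → x_0 = True
            ¬x_1 = True
          x_3 ∧ ¬x_4 = False
            ¬x_4 = False
      ((x_0 ↔ ¬x_0) ∧ ¬x_2) ∨ ((x_0 → ¬x_2) ∧ ¬x_1) = True
        (x_0 ↔ ¬x_0) ∧ ¬x_2 = False
          x_0 ↔ ¬x_0 = False
            ¬x_0 = False
          ¬x_2 = True
        (x_0 → ¬x_2) ∧ ¬x_1 = True
          x_0 → ¬x_2 = True
            ¬x_2 = True
          ¬x_1 = True
The formula evaluates to True.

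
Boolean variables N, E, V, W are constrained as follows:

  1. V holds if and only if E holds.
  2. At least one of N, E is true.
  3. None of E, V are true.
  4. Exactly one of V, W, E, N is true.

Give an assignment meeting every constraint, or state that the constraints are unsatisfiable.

N = True, E = False, V = False, W = False

  (1) V=F, E=F — same ✓
  (2) {N, E}: 1 true — at least one ✓
  (3) {E, V}: 0 true — none ✓
  (4) {V, W, E, N}: 1 true — exactly one ✓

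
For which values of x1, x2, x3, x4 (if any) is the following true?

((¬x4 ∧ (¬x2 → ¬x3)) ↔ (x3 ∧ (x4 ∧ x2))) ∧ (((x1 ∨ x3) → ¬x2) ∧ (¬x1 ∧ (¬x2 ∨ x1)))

x1: False, x2: False, x3: False, x4: True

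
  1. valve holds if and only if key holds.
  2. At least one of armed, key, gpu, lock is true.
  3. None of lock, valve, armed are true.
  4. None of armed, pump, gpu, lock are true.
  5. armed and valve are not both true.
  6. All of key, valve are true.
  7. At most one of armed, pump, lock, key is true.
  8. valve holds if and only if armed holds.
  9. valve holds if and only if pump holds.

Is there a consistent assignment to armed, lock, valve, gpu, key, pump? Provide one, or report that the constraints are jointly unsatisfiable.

Case valve = True:
  Constraint (3) is violated (valve=T) — contradiction.
Case valve = False:
  Constraint (6) is violated (valve=F) — contradiction.
Both cases fail — unsatisfiable.

Unsatisfiable — no assignment works.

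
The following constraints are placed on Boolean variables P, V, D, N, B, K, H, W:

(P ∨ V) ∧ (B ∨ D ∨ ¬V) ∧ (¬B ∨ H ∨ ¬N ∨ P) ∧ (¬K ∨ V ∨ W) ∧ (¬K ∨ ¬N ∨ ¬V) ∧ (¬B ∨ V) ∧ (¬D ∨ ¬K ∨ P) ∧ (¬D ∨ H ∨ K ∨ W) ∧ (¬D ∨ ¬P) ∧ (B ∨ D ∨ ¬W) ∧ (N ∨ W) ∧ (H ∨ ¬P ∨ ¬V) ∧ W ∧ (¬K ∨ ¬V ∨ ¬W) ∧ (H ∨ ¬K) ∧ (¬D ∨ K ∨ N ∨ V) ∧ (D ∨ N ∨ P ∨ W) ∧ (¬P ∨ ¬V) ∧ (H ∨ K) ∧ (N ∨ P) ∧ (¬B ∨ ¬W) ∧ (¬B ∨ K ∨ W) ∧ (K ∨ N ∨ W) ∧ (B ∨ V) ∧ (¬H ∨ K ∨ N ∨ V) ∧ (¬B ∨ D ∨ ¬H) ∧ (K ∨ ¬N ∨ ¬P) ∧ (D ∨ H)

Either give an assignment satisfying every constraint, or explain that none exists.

Unit clause (W) forces W = True.
In (¬B ∨ ¬W) only ¬B is left, so B = False.
In (B ∨ V) only V is left, so V = True.
In (B ∨ D ∨ ¬V) only D is left, so D = True.
In (¬D ∨ ¬P) only ¬P is left, so P = False.
In (¬K ∨ ¬V ∨ ¬W) only ¬K is left, so K = False.
In (H ∨ K) only H is left, so H = True.
In (N ∨ P) only N is left, so N = True.
All clauses satisfied.

P = False, V = True, D = True, N = True, B = False, K = False, H = True, W = True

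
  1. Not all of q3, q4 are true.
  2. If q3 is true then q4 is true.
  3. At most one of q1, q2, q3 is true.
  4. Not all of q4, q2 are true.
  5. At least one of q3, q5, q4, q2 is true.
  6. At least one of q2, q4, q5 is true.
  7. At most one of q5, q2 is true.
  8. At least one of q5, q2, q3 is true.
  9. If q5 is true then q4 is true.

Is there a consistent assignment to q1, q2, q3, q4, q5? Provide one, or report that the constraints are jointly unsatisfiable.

q1=F, q2=T, q3=F, q4=F, q5=F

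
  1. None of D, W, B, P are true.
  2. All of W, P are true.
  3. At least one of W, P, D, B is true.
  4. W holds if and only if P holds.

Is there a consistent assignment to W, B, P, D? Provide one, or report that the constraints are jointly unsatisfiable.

Unsatisfiable

Case W = True:
  Constraint (1) is violated (W=T) — contradiction.
Case W = False:
  Constraint (2) is violated (W=F) — contradiction.
Both cases fail — unsatisfiable.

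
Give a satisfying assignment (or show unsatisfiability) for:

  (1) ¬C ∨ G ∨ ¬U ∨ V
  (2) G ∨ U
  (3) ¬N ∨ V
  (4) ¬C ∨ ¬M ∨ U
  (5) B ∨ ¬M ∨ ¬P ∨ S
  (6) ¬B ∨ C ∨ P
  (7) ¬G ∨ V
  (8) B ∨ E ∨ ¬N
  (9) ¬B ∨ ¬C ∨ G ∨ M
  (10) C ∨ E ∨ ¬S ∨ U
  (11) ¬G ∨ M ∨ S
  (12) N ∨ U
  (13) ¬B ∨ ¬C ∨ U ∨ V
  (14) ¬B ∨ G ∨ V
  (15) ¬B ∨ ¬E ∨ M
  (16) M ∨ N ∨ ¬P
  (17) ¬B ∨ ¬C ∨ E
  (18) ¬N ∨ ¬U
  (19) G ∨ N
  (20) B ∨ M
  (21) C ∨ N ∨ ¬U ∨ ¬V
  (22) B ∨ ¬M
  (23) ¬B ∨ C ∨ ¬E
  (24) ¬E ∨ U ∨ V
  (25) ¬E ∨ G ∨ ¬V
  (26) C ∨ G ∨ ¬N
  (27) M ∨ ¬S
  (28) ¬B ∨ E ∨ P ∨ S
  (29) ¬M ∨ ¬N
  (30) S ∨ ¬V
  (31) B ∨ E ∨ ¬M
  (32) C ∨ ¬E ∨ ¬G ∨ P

U = True; V = True; N = False; E = True; C = True; B = True; S = True; G = True; P = True; M = True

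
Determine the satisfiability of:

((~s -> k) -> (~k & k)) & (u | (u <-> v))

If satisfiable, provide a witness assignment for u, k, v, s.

u: True; k: False; v: False; s: False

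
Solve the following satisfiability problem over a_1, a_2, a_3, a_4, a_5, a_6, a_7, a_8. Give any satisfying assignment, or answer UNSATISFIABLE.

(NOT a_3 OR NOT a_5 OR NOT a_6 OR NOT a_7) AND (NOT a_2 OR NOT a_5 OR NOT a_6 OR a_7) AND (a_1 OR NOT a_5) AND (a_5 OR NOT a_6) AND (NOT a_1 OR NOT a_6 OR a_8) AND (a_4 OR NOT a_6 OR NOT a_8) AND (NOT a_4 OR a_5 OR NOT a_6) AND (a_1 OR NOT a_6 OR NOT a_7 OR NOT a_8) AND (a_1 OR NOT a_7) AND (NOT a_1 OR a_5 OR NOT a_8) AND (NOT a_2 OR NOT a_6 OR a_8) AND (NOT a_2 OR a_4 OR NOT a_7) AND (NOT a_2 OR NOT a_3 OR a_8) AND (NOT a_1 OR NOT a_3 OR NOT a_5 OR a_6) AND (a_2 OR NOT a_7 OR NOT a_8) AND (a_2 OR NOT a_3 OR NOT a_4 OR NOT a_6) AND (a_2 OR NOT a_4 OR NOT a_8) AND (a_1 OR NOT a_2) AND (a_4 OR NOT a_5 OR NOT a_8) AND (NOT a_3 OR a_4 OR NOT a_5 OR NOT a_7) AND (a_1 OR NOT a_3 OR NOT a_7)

a_1=F, a_2=F, a_3=T, a_4=T, a_5=F, a_6=F, a_7=F, a_8=F

Set a_1 = False.
  then (a_1 OR NOT a_5) forces a_5 = False.
  then (a_5 OR NOT a_6) forces a_6 = False.
  then (a_1 OR NOT a_7) forces a_7 = False.
  then (a_1 OR NOT a_2) forces a_2 = False.
Set a_3 = True.
Set a_4 = True.
  then (a_2 OR NOT a_4 OR NOT a_8) forces a_8 = False.
All clauses satisfied.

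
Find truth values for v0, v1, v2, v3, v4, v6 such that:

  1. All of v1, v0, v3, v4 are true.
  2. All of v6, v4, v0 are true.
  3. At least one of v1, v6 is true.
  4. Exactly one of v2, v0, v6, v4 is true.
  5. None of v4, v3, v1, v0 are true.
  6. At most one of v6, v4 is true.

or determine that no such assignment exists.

Case v0 = True:
  Constraint (5) is violated (v0=T) — contradiction.
Case v0 = False:
  Constraint (1) is violated (v0=F) — contradiction.
Both cases fail — unsatisfiable.

The formula is unsatisfiable.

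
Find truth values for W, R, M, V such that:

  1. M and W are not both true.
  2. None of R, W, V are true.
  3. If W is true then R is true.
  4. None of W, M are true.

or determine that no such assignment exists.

W: False; R: False; M: False; V: False

  (1) M=F, W=F — not both ✓
  (2) {R, W, V}: 0 true — none ✓
  (3) W=F ⇒ R: vacuous ✓
  (4) {W, M}: 0 true — none ✓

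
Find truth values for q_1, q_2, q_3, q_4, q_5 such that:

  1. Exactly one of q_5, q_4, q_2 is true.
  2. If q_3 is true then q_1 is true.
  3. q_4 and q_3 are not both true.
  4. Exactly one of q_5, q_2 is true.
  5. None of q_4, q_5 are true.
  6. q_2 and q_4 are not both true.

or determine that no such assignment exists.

q_1: False; q_2: True; q_3: False; q_4: False; q_5: False

  (1) {q_5, q_4, q_2}: 1 true — exactly one ✓
  (2) q_3=F ⇒ q_1: vacuous ✓
  (3) q_4=F, q_3=F — not both ✓
  (4) {q_5, q_2}: 1 true — exactly one ✓
  (5) {q_4, q_5}: 0 true — none ✓
  (6) q_2=T, q_4=F — not both ✓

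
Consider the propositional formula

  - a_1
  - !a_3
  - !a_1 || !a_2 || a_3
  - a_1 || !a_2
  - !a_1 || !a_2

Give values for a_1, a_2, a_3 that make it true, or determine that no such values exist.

Unit clause (a_1) forces a_1 = True.
Unit clause (!a_3) forces a_3 = False.
In (!a_1 || !a_2 || a_3) only !a_2 is left, so a_2 = False.
Check each clause:
  (a_1): a_1 holds.
  (!a_3): !a_3 holds.
  (!a_1 || !a_2 || a_3): !a_2 holds.
  (a_1 || !a_2): a_1 holds.
  (!a_1 || !a_2): !a_2 holds.
All clauses satisfied.

a_1=T, a_2=F, a_3=F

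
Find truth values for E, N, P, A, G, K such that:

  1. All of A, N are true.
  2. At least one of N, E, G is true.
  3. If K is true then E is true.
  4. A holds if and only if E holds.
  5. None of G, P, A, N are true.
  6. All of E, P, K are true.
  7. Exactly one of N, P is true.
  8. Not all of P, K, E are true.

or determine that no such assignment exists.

The formula is unsatisfiable.

Case N = True:
  Constraint (5) is violated (N=T) — contradiction.
Case N = False:
  Constraint (1) is violated (N=F) — contradiction.
Both cases fail — unsatisfiable.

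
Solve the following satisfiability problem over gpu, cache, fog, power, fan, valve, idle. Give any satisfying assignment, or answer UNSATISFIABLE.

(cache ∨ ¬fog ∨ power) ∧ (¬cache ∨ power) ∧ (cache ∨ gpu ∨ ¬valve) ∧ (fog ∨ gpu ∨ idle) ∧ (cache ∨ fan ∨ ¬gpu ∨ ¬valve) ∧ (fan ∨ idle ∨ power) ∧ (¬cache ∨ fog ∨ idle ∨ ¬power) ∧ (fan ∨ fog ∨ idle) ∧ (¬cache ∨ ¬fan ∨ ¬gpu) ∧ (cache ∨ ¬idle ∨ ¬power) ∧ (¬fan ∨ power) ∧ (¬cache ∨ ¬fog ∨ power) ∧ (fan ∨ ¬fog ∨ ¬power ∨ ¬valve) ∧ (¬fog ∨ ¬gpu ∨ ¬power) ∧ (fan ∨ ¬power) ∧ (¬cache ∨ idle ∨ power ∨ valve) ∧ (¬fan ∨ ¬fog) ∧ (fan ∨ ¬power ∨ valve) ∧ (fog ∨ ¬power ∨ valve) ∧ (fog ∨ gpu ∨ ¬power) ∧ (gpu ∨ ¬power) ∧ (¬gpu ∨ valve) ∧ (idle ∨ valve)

Set gpu = False.
  then (gpu ∨ ¬power) forces power = False.
  then (¬cache ∨ power) forces cache = False.
  then (cache ∨ gpu ∨ ¬valve) forces valve = False.
  then (¬fan ∨ power) forces fan = False.
  then (idle ∨ valve) forces idle = True.
  then (cache ∨ ¬fog ∨ power) forces fog = False.
All clauses satisfied.

gpu = False, cache = False, fog = False, power = False, fan = False, valve = False, idle = True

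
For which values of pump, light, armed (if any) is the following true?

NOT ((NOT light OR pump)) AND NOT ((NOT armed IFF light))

pump=F, light=T, armed=T

  NOT ((NOT light OR pump)) = True
    NOT light OR pump = False
      NOT light = False
  NOT ((NOT armed IFF light)) = True
    NOT armed IFF light = False
      NOT armed = False
Both conjuncts True, so the formula holds.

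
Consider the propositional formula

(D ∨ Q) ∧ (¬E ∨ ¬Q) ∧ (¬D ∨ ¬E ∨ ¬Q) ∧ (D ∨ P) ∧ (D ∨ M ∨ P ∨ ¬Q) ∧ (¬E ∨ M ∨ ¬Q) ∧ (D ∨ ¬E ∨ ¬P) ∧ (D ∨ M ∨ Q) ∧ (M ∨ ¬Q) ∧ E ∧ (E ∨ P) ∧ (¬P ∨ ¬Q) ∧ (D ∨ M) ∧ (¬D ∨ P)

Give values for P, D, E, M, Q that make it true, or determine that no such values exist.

Unit clause (E) forces E = True.
In (¬E ∨ ¬Q) only ¬Q is left, so Q = False.
In (D ∨ Q) only D is left, so D = True.
In (¬D ∨ P) only P is left, so P = True.
Set M = False.
All clauses satisfied.

P = True, D = True, E = True, M = False, Q = False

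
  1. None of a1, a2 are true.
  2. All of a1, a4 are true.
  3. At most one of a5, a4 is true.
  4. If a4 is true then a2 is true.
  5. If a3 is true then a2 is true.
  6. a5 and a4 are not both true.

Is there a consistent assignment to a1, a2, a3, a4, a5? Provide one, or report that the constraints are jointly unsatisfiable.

Case a1 = True:
  Constraint (1) is violated (a1=T) — contradiction.
Case a1 = False:
  Constraint (2) is violated (a1=F) — contradiction.
Both cases fail — unsatisfiable.

No satisfying assignment exists.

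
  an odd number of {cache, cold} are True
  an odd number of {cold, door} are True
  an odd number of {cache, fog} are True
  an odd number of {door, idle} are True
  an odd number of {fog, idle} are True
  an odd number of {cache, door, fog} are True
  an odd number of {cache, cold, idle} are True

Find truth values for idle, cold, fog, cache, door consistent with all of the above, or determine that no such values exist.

Unsatisfiable — no assignment works.

Adding constraints 1, 2, 3, 4, 5 mod 2: every variable appears an even number of times on the left, so the left side is 0.
But the right sides sum to 1 (mod 2). 0 ≠ 1 — the system is inconsistent.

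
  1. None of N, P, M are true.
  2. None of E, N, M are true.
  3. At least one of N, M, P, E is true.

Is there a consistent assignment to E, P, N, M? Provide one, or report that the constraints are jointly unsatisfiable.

UNSATISFIABLE

Case E = True:
  Constraint (2) is violated (E=T) — contradiction.
Case E = False:
  (1) forces N = False.
  (1) forces P = False.
  (1) forces M = False.
  Constraint (3) is violated (N=F, M=F, P=F, E=F) — contradiction.
Both cases fail — unsatisfiable.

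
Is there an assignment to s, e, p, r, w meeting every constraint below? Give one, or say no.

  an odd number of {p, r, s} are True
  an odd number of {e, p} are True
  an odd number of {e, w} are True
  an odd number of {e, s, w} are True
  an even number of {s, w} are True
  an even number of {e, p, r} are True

s = False; e = True; p = False; r = True; w = False

{p, r, s}: 1 true → odd ✓
{e, p}: 1 true → odd ✓
{e, w}: 1 true → odd ✓
{e, s, w}: 1 true → odd ✓
{s, w}: 0 true → even ✓
{e, p, r}: 2 true → even ✓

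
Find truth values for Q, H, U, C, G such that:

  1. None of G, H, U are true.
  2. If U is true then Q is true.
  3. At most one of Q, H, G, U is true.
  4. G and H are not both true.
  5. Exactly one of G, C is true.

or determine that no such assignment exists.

Q = False; H = False; U = False; C = True; G = False

  (1) {G, H, U}: 0 true — none ✓
  (2) U=F ⇒ Q: vacuous ✓
  (3) {Q, H, G, U}: 0 true — at most one ✓
  (4) G=F, H=F — not both ✓
  (5) {G, C}: 1 true — exactly one ✓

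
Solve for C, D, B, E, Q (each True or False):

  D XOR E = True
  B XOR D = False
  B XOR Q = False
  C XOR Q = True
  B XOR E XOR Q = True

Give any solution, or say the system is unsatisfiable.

C=T; D=F; B=F; E=T; Q=F

D XOR E = F XOR T = True ✓
B XOR D = F XOR F = False ✓
B XOR Q = F XOR F = False ✓
C XOR Q = T XOR F = True ✓
B XOR E XOR Q = F XOR T XOR F = True ✓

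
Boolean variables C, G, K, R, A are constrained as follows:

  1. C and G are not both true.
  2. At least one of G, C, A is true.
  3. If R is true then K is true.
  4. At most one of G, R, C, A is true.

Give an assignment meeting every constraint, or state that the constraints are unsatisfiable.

C = False, G = True, K = False, R = False, A = False

  (1) C=F, G=T — not both ✓
  (2) {G, C, A}: 1 true — at least one ✓
  (3) R=F ⇒ K: vacuous ✓
  (4) {G, R, C, A}: 1 true — at most one ✓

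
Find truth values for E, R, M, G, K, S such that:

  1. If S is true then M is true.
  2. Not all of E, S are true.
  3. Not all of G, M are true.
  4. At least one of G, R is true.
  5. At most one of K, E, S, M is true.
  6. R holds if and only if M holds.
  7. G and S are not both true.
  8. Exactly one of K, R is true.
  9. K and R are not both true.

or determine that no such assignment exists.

E = False, R = False, M = False, G = True, K = True, S = False

  (1) S=F ⇒ M: vacuous ✓
  (2) {E, S}: 0/2 true — not all ✓
  (3) {G, M}: 1/2 true — not all ✓
  (4) {G, R}: 1 true — at least one ✓
  (5) {K, E, S, M}: 1 true — at most one ✓
  (6) R=F, M=F — same ✓
  (7) G=T, S=F — not both ✓
  (8) {K, R}: 1 true — exactly one ✓
  (9) K=T, R=F — not both ✓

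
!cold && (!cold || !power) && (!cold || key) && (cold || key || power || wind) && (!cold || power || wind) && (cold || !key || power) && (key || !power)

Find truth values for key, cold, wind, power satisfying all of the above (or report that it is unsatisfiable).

key = True; cold = False; wind = True; power = True

Unit clause (!cold) forces cold = False.
Set key = True.
  then (cold || !key || power) forces power = True.
Set wind = True.
Check each clause:
  (!cold): !cold holds.
  (!cold || !power): !cold holds.
  (!cold || key): !cold holds.
  (cold || key || power || wind): key holds.
  (!cold || power || wind): !cold holds.
  (cold || !key || power): power holds.
  (key || !power): key holds.
All clauses satisfied.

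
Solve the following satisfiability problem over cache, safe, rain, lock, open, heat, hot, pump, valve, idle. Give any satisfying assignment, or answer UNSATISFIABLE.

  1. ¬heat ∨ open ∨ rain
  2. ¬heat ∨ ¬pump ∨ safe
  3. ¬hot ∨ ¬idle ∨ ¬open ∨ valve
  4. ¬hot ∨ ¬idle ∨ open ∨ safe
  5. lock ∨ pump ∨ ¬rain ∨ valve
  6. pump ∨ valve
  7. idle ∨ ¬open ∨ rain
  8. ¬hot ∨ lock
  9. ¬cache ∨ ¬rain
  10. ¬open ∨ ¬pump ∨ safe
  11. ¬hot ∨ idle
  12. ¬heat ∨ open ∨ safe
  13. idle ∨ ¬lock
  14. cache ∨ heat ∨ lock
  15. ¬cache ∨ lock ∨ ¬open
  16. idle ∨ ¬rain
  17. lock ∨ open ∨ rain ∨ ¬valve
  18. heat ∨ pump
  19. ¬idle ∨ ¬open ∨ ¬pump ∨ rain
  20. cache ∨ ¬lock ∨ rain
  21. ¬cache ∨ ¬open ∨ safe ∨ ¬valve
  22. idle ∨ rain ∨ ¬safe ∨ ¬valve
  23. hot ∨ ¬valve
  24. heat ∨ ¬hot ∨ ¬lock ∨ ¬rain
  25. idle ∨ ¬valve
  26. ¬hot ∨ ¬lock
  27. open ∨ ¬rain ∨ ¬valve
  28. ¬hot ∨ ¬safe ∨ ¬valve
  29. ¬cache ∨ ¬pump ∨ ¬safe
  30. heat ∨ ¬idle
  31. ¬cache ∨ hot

Try cache = True:
  (¬cache ∨ ¬rain) forces rain = False.
  (¬cache ∨ hot) forces hot = True.
  (¬hot ∨ lock) forces lock = True.
  clause (¬hot ∨ ¬lock) is falsified — backtrack.
So cache = False.
Set safe = True.
Set rain = True.
  then (idle ∨ ¬rain) forces idle = True.
  then (heat ∨ ¬idle) forces heat = True.
Set lock = True.
  then (¬hot ∨ ¬lock) forces hot = False.
  then (hot ∨ ¬valve) forces valve = False.
  then (pump ∨ valve) forces pump = True.
Set open = False.
All clauses satisfied.

cache=F, safe=T, rain=T, lock=T, open=F, heat=T, hot=F, pump=T, valve=F, idle=T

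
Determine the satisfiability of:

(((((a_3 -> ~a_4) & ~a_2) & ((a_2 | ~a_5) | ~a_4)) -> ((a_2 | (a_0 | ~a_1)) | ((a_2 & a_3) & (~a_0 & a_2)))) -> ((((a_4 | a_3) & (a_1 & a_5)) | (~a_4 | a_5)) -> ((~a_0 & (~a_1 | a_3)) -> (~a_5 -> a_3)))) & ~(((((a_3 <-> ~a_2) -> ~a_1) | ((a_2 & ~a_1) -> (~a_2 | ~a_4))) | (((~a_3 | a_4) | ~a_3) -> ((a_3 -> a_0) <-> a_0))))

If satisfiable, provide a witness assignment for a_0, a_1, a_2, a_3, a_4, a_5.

The conjunct ~(((((a_3 <-> ~a_2) -> ~a_1) | ((a_2 & ~a_1) -> (~a_2 | ~a_4))) | (((~a_3 | a_4) | ~a_3) -> ((a_3 -> a_0) <-> a_0)))) is unsatisfiable on its own:
  a_1 = True: this becomes ~((True | (((~a_3 | a_4) | ~a_3) -> ((a_3 -> a_0) <-> a_0)))) = False.
  a_1 = False: this becomes ~((True | (((~a_3 | a_4) | ~a_3) -> ((a_3 -> a_0) <-> a_0)))) = False.
So the whole conjunction is unsatisfiable.

No satisfying assignment exists.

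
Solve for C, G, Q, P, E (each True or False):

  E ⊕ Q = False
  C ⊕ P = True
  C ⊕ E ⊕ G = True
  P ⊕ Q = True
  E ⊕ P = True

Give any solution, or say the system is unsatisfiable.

C = True; G = True; Q = True; P = False; E = True

E ⊕ Q = T ⊕ T = False ✓
C ⊕ P = T ⊕ F = True ✓
C ⊕ E ⊕ G = T ⊕ T ⊕ T = True ✓
P ⊕ Q = F ⊕ T = True ✓
E ⊕ P = T ⊕ F = True ✓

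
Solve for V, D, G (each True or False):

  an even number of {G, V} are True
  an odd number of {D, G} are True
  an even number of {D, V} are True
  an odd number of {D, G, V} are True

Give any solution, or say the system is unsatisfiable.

UNSATISFIABLE

Adding constraints 1, 2, 3 mod 2: every variable appears an even number of times on the left, so the left side is 0.
But the right sides sum to 1 (mod 2). 0 ≠ 1 — the system is inconsistent.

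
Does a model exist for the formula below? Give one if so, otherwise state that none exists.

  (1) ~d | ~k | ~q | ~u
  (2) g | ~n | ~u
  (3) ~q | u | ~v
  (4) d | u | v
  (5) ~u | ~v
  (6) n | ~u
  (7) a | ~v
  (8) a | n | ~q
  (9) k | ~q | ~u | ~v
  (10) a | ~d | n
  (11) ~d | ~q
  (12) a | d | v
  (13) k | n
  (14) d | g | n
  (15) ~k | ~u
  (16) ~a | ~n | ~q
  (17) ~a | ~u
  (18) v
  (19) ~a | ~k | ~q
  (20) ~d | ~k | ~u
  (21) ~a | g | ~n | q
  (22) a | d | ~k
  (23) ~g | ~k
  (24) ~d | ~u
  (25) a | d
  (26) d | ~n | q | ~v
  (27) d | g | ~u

Unit clause (v) forces v = True.
In (~u | ~v) only ~u is left, so u = False.
In (a | ~v) only a is left, so a = True.
In (~q | u | ~v) only ~q is left, so q = False.
Set k = True.
  then (~g | ~k) forces g = False.
  then (~a | g | ~n | q) forces n = False.
  then (d | g | n) forces d = True.
All clauses satisfied.

a=T, q=F, k=T, v=T, g=F, n=F, u=F, d=T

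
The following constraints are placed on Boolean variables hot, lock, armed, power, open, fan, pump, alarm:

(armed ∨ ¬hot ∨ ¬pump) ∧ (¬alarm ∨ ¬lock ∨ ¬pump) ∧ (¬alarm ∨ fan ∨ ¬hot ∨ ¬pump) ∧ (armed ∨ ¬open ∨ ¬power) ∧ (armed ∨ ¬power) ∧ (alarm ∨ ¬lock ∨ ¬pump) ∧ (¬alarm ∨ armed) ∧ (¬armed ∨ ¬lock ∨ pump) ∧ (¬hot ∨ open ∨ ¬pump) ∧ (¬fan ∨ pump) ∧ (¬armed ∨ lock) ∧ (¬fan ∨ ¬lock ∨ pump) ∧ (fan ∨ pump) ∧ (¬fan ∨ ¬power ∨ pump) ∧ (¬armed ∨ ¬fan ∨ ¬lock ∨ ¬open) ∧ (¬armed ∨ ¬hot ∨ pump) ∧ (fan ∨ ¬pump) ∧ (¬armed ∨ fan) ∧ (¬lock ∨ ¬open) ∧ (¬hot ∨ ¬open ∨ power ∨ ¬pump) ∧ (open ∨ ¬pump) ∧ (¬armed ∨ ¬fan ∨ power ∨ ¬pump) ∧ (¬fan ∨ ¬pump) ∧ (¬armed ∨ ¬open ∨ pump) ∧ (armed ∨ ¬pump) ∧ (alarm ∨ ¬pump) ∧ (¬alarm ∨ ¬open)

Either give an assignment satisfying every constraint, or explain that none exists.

No satisfying assignment exists.

Case fan = True:
  (¬fan ∨ pump) forces pump = True.
  Clause (¬fan ∨ ¬pump) is falsified — contradiction.
Case fan = False:
  (fan ∨ pump) forces pump = True.
  Clause (fan ∨ ¬pump) is falsified — contradiction.
Both cases fail, so the formula is unsatisfiable.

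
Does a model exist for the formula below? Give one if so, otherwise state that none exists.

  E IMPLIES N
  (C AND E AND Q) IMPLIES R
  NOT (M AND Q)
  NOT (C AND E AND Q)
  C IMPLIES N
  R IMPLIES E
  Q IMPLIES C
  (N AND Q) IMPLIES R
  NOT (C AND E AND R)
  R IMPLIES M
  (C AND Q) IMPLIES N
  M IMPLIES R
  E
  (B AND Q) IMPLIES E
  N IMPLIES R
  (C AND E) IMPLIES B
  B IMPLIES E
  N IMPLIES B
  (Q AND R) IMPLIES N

N=T, B=T, E=T, Q=F, M=T, C=F, R=T

Unit clause (E) forces E = True.
In (NOT E OR N) only N is left, so N = True.
In (NOT N OR R) only R is left, so R = True.
In (B OR NOT N) only B is left, so B = True.
In (NOT C OR NOT E OR NOT R) only NOT C is left, so C = False.
In (C OR NOT Q) only NOT Q is left, so Q = False.
In (M OR NOT R) only M is left, so M = True.
All clauses satisfied.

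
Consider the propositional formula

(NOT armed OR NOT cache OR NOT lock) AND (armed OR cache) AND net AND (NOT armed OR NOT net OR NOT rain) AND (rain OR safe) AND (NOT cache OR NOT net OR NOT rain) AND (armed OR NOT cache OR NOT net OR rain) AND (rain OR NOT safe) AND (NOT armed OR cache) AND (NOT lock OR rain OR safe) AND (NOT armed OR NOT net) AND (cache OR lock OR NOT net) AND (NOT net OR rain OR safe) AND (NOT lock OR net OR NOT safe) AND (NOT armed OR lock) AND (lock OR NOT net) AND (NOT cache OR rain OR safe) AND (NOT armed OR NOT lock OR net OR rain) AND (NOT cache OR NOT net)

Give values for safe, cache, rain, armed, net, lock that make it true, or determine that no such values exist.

The formula is unsatisfiable.

Case cache = True:
  (net) forces net = True.
  Clause (NOT cache OR NOT net) is falsified — contradiction.
Case cache = False:
  (armed OR cache) forces armed = True.
  Clause (NOT armed OR cache) is falsified — contradiction.
Both cases fail, so the formula is unsatisfiable.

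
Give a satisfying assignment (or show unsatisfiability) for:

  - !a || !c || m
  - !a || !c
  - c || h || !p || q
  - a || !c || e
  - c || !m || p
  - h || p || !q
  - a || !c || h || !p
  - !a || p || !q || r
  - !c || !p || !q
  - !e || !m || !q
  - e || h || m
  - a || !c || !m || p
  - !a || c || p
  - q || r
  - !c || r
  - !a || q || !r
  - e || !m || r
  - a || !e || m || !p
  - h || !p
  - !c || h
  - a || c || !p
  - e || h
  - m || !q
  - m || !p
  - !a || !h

r: True, h: True, a: False, p: False, e: True, q: False, m: False, c: False

Set r = True.
Set h = True.
  then (!a || !h) forces a = False.
Set p = False.
Set e = True.
Set q = False.
Set m = False.
Set c = False.
All clauses satisfied.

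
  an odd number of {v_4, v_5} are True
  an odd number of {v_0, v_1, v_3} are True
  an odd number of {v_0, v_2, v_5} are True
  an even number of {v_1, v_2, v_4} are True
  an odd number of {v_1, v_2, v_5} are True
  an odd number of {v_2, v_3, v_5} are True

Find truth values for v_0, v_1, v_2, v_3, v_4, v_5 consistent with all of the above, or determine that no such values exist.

v_0 = True, v_1 = True, v_2 = True, v_3 = True, v_4 = False, v_5 = True

{v_4, v_5}: 1 true → odd ✓
{v_0, v_1, v_3}: 3 true → odd ✓
{v_0, v_2, v_5}: 3 true → odd ✓
{v_1, v_2, v_4}: 2 true → even ✓
{v_1, v_2, v_5}: 3 true → odd ✓
{v_2, v_3, v_5}: 3 true → odd ✓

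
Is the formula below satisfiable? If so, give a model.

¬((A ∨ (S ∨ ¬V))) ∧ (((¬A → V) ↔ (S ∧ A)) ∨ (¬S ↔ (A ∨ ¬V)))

UNSATISFIABLE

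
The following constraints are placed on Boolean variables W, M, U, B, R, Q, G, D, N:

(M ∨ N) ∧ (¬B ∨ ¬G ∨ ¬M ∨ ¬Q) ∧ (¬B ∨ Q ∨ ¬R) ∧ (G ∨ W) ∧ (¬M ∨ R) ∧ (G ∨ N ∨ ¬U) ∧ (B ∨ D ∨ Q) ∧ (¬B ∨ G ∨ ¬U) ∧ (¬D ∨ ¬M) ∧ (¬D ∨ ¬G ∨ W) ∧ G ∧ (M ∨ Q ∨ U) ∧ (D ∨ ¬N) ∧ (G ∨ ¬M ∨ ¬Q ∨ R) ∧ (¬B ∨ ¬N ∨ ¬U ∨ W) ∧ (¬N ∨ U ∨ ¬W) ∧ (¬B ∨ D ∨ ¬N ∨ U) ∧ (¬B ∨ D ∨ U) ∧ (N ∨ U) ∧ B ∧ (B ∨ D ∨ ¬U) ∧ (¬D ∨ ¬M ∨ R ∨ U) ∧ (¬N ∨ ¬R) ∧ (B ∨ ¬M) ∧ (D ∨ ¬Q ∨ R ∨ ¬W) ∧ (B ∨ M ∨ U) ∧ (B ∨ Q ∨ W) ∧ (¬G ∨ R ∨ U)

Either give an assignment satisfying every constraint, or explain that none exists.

W = True, M = False, U = True, B = True, R = False, Q = False, G = True, D = True, N = True

Unit clause (G) forces G = True.
Unit clause (B) forces B = True.
Set W = True.
Try M = True:
  (¬B ∨ ¬G ∨ ¬M ∨ ¬Q) forces Q = False.
  (¬B ∨ Q ∨ ¬R) forces R = False.
  clause (¬M ∨ R) is falsified — backtrack.
So M = False.
  then (M ∨ N) forces N = True.
  then (D ∨ ¬N) forces D = True.
  then (¬N ∨ U ∨ ¬W) forces U = True.
  then (¬N ∨ ¬R) forces R = False.
Set Q = False.
All clauses satisfied.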